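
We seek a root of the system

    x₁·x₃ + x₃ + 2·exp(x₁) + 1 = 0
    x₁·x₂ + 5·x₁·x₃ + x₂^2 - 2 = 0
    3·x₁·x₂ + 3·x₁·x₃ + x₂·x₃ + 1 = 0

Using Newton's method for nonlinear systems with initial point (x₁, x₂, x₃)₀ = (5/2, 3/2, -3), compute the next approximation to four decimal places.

At (5/2, 3/2, -3): F = (14.864988, -33.5000, -14.7500).
Jacobian J = [[x₃ + 2·exp(x₁), 0, x₁ + 1], [x₂ + 5·x₃, x₁ + 2·x₂, 5·x₁], [3·x₂ + 3·x₃, 3·x₁ + x₃, 3·x₁ + x₂]].
At the point, J = [[21.364988, 0.0000, 3.5000], [-13.5000, 5.5000, 12.5000], [-4.5000, 4.5000, 9.0000]] (det J = -270.213668).
Solving J·Δ = −F gives Δ = (-1.2732, -5.0446, 3.5246).
Then the next iterate is (x₁, x₂, x₃)₁ = (1.2268, -3.5446, 0.5246).

(1.2268, -3.5446, 0.5246)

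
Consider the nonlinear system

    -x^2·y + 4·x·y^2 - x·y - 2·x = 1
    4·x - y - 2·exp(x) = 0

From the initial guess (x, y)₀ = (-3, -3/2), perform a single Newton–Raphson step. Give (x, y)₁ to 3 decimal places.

At (-3, -3/2): F = (-13.000, -10.59957).
Jacobian J = [[-2·x·y + 4·y^2 - y - 2, -x^2 + 8·x·y - x], [-2·exp(x) + 4, -1]].
At the point, J = [[-0.500, 30.000], [3.90043, -1.000]] (det J = -116.51278).
Solving J·Δ = −F gives Δ = (2.841, 0.481).
Then the next iterate is (x, y)₁ = (-0.159, -1.019).

(-0.159, -1.019)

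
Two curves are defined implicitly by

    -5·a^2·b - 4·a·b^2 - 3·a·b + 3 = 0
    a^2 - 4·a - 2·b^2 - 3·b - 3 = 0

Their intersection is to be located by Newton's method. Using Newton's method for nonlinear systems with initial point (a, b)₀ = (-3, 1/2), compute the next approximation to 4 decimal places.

(-1.5322, 0.7645)

At (-3, 1/2): F = (-12.0000, 16.0000).
Jacobian J = [[-10·a·b - 4·b^2 - 3·b, -5·a^2 - 8·a·b - 3·a], [2·a - 4, -4·b - 3]].
At the point, J = [[12.5000, -24.0000], [-10.0000, -5.0000]] (det J = -302.5000).
Solving J·Δ = −F gives Δ = (1.4678, 0.2645).
Then the next iterate is (a, b)₁ = (-1.5322, 0.7645).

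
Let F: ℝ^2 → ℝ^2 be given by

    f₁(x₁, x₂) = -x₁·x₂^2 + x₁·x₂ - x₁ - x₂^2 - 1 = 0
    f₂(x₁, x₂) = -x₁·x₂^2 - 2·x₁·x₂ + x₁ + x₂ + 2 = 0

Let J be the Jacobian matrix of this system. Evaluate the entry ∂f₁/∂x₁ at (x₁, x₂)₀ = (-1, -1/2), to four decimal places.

-1.7500

∂f₁/∂x₁ = -x₂^2 + x₂ - 1.
At (-1, -1/2) this is -1.7500.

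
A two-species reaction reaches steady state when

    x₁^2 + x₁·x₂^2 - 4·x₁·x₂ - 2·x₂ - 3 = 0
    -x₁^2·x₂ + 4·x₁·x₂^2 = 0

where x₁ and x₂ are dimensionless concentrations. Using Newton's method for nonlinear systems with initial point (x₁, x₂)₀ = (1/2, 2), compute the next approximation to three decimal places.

(11.618, -19.053)

At (1/2, 2): F = (-8.750, 7.500).
Jacobian J = [[2·x₁ + x₂^2 - 4·x₂, 2·x₁·x₂ - 4·x₁ - 2], [-2·x₁·x₂ + 4·x₂^2, -x₁^2 + 8·x₁·x₂]].
At the point, J = [[-3.000, -2.000], [14.000, 7.750]] (det J = 4.750).
Solving J·Δ = −F gives Δ = (11.118, -21.053).
Then the next iterate is (x₁, x₂)₁ = (11.618, -19.053).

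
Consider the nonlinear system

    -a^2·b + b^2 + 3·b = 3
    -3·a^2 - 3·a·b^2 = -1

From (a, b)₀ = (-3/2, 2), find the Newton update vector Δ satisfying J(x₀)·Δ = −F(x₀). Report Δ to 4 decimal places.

(0.1079, -0.6626)

At (-3/2, 2): F = (2.5000, 12.2500).
Jacobian J = [[-2·a·b, -a^2 + 2·b + 3], [-6·a - 3·b^2, -6·a·b]].
At the point, J = [[6.0000, 4.7500], [-3.0000, 18.0000]] (det J = 122.2500).
Solving J·Δ = −F gives Δ = (0.1079, -0.6626).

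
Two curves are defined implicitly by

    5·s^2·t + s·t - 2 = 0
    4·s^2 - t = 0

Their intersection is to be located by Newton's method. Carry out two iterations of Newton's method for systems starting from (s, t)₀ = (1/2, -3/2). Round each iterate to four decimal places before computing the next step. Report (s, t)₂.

At (1/2, -3/2): F = (-4.6250, 2.5000).
Jacobian J = [[10·s·t + t, 5·s^2 + s], [8·s, -1]].
At the point, J = [[-9.0000, 1.7500], [4.0000, -1.0000]] (det J = 2.0000).
Solving J·Δ = −F gives Δ = (-0.1250, 2.0000).
Then the next iterate is (s, t)₁ = (0.3750, 0.5000).
Round to (0.3750, 0.5000) and repeat: F = (-1.460938, 0.0625), J = [[2.3750, 1.078125], [3.0000, -1.0000]].
Δ = (0.2484, 0.8078), so (s, t)₂ = (0.6234, 1.3078).

(0.6234, 1.3078)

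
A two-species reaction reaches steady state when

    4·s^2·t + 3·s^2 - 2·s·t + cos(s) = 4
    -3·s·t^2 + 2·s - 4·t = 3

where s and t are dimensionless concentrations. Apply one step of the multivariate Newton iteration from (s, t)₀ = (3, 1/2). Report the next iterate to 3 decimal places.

(1.925, 0.300)

At (3, 1/2): F = (37.01001, -1.250).
Jacobian J = [[8·s·t + 6·s - 2·t - sin(s), 4·s^2 - 2·s], [-3·t^2 + 2, -6·s·t - 4]].
At the point, J = [[28.85888, 30.000], [1.250, -13.000]] (det J = -412.66544).
Solving J·Δ = −F gives Δ = (-1.075, -0.200).
Then the next iterate is (s, t)₁ = (1.925, 0.300).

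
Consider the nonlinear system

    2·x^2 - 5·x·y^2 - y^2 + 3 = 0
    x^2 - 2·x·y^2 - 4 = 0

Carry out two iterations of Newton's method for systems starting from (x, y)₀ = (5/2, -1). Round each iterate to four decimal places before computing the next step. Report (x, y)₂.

(4.7549, -1.4305)

At (5/2, -1): F = (2.0000, -2.7500).
Jacobian J = [[4·x - 5·y^2, -10·x·y - 2·y], [2·x - 2·y^2, -4·x·y]].
At the point, J = [[5.0000, 27.0000], [3.0000, 10.0000]] (det J = -31.0000).
Solving J·Δ = −F gives Δ = (3.0403, -0.6371).
Then the next iterate is (x, y)₁ = (5.5403, -1.6371).
Round to (5.5403, -1.6371) and repeat: F = (-12.532939, -3.002152), J = [[8.760718, 93.974451], [5.720407, 36.280101]].
Δ = (-0.7854, 0.2066), so (x, y)₂ = (4.7549, -1.4305).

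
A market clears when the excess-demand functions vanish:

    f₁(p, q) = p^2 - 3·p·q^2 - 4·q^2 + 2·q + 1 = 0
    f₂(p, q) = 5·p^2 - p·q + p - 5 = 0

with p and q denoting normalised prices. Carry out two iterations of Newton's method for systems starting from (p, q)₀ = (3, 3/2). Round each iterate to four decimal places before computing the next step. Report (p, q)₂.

At (3, 3/2): F = (-16.2500, 38.5000).
Jacobian J = [[2·p - 3·q^2, -6·p·q - 8·q + 2], [10·p - q + 1, -p]].
At the point, J = [[-0.7500, -37.0000], [29.5000, -3.0000]] (det J = 1093.7500).
Solving J·Δ = −F gives Δ = (-1.3470, -0.4119).
Then the next iterate is (p, q)₁ = (1.6530, 1.0881).
Round to (1.6530, 1.0881) and repeat: F = (-4.698503, 8.516416), J = [[-0.245885, -17.496576], [16.4419, -1.6530]].
Δ = (-0.5442, -0.2609), so (p, q)₂ = (1.1088, 0.8272).

(1.1088, 0.8272)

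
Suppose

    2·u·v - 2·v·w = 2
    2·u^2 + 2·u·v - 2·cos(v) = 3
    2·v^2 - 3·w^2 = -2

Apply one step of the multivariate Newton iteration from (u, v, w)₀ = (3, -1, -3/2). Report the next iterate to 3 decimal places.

At (3, -1, -3/2): F = (-11.000, 7.91940, -2.750).
Jacobian J = [[2·v, 2·u - 2·w, -2·v], [4·u + 2·v, 2·u + 2·sin(v), 0], [0, 4·v, -6·w]].
At the point, J = [[-2.000, 9.000, 2.000], [10.000, 4.31706, 0.000], [0.000, -4.000, 9.000]] (det J = -967.70704).
Solving J·Δ = −F gives Δ = (-1.145, 0.819, 0.670).
Then the next iterate is (u, v, w)₁ = (1.855, -0.181, -0.830).

(1.855, -0.181, -0.830)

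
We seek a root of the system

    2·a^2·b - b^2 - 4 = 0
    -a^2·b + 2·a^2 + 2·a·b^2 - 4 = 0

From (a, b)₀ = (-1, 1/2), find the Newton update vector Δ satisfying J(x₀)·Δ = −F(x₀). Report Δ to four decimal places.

At (-1, 1/2): F = (-3.2500, -3.0000).
Jacobian J = [[4·a·b, 2·a^2 - 2·b], [-2·a·b + 4·a + 2·b^2, -a^2 + 4·a·b]].
At the point, J = [[-2.0000, 1.0000], [-2.5000, -3.0000]] (det J = 8.5000).
Solving J·Δ = −F gives Δ = (-1.5000, 0.2500).

(-1.5000, 0.2500)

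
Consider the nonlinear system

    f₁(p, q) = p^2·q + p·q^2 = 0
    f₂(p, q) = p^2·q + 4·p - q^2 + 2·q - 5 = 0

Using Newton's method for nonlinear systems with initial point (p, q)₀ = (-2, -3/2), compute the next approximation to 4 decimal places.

At (-2, -3/2): F = (-10.5000, -24.2500).
Jacobian J = [[2·p·q + q^2, p^2 + 2·p·q], [2·p·q + 4, p^2 - 2·q + 2]].
At the point, J = [[8.2500, 10.0000], [10.0000, 9.0000]] (det J = -25.7500).
Solving J·Δ = −F gives Δ = (5.7476, -3.6917).
Then the next iterate is (p, q)₁ = (3.7476, -5.1917).

(3.7476, -5.1917)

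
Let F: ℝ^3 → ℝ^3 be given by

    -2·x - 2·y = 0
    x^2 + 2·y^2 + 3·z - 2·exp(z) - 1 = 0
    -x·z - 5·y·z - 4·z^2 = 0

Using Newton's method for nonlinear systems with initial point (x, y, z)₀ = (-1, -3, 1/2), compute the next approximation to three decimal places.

(2.171, -2.171, 0.221)

At (-1, -3, 1/2): F = (8.000, 16.20256, 7.000).
Jacobian J = [[-2, -2, 0], [2·x, 4·y, -2·exp(z) + 3], [-z, -5·z, -x - 5·y - 8·z]].
At the point, J = [[-2.000, -2.000, 0.000], [-2.000, -12.000, -0.29744], [-0.500, -2.500, 12.000]] (det J = 241.18977).
Solving J·Δ = −F gives Δ = (3.171, 0.829, -0.279).
Then the next iterate is (x, y, z)₁ = (2.171, -2.171, 0.221).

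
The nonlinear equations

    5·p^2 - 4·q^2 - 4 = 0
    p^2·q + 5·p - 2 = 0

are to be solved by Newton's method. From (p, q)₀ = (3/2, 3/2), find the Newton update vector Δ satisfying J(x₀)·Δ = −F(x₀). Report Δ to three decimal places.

(-0.694, -1.014)

At (3/2, 3/2): F = (-1.750, 8.875).
Jacobian J = [[10·p, -8·q], [2·p·q + 5, p^2]].
At the point, J = [[15.000, -12.000], [9.500, 2.250]] (det J = 147.750).
Solving J·Δ = −F gives Δ = (-0.694, -1.014).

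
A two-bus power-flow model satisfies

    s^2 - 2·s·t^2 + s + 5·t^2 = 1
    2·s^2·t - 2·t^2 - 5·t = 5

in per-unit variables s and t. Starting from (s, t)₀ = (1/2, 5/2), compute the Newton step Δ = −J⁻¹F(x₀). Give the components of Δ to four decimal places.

(-4.1364, -3.4091)

At (1/2, 5/2): F = (24.7500, -28.7500).
Jacobian J = [[2·s - 2·t^2 + 1, -4·s·t + 10·t], [4·s·t, 2·s^2 - 4·t - 5]].
At the point, J = [[-10.5000, 20.0000], [5.0000, -14.5000]] (det J = 52.2500).
Solving J·Δ = −F gives Δ = (-4.1364, -3.4091).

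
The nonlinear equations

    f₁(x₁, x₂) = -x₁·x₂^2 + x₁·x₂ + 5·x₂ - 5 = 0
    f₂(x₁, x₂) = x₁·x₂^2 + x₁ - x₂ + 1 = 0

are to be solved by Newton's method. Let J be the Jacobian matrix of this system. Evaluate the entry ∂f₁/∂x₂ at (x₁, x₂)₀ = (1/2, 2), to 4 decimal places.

3.5000

∂f₁/∂x₂ = -2·x₁·x₂ + x₁ + 5.
At (1/2, 2) this is 3.5000.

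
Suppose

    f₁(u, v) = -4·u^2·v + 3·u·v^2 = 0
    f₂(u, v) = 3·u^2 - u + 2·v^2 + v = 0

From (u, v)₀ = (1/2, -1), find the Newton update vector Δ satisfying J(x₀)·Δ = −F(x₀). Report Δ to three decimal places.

At (1/2, -1): F = (2.500, 1.250).
Jacobian J = [[-8·u·v + 3·v^2, -4·u^2 + 6·u·v], [6·u - 1, 4·v + 1]].
At the point, J = [[7.000, -4.000], [2.000, -3.000]] (det J = -13.000).
Solving J·Δ = −F gives Δ = (-0.192, 0.288).

(-0.192, 0.288)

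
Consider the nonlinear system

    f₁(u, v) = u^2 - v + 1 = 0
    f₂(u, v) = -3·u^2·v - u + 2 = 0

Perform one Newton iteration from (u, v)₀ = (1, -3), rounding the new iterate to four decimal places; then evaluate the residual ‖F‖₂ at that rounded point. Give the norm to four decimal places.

At (1, -3): F = (5.0000, 10.0000).
Jacobian J = [[2·u, -1], [-6·u·v - 1, -3·u^2]].
At the point, J = [[2.0000, -1.0000], [17.0000, -3.0000]] (det J = 11.0000).
Solving J·Δ = −F gives Δ = (0.4545, 5.9091).
Then the next iterate is (u, v)₁ = (1.4545, 2.9091).
Re-evaluating at (1.4545, 2.9091): F = (0.206470, -17.917716), so ‖F‖₂ = 17.9189.

17.9189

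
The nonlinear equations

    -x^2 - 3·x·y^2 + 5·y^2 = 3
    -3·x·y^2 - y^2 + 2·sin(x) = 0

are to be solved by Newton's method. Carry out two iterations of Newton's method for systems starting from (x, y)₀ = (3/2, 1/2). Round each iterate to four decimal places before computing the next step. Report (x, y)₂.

At (3/2, 1/2): F = (-5.1250, 0.619990).
Jacobian J = [[-2·x - 3·y^2, -6·x·y + 10·y], [-3·y^2 + 2·cos(x), -6·x·y - 2·y]].
At the point, J = [[-3.7500, 0.5000], [-0.608526, -5.5000]] (det J = 20.929263).
Solving J·Δ = −F gives Δ = (-1.3320, 0.2601).
Then the next iterate is (x, y)₁ = (0.1680, 0.7601).
Round to (0.1680, 0.7601) and repeat: F = (-0.430651, -0.534517), J = [[-2.069256, 6.834819], [0.238586, -2.286381]].
Δ = (-1.4959, -0.3899), so (x, y)₂ = (-1.3279, 0.3702).

(-1.3279, 0.3702)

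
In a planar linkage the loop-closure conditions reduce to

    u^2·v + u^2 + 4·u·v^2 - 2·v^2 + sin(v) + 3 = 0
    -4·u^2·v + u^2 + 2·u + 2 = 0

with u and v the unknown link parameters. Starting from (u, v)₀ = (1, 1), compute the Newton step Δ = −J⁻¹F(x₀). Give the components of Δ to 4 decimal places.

(-3.7511, 4.0011)

At (1, 1): F = (7.841471, 1.0000).
Jacobian J = [[2·u·v + 2·u + 4·v^2, u^2 + 8·u·v - 4·v + cos(v)], [-8·u·v + 2·u + 2, -4·u^2]].
At the point, J = [[8.0000, 5.540302], [-4.0000, -4.0000]] (det J = -9.838791).
Solving J·Δ = −F gives Δ = (-3.7511, 4.0011).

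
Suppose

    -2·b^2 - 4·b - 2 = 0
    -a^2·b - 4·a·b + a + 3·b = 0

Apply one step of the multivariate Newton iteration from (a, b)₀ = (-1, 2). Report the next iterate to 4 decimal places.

At (-1, 2): F = (-18.0000, 11.0000).
Jacobian J = [[0, -4·b - 4], [-2·a·b - 4·b + 1, -a^2 - 4·a + 3]].
At the point, J = [[0.0000, -12.0000], [-3.0000, 6.0000]] (det J = -36.0000).
Solving J·Δ = −F gives Δ = (0.6667, -1.5000).
Then the next iterate is (a, b)₁ = (-0.3333, 0.5000).

(-0.3333, 0.5000)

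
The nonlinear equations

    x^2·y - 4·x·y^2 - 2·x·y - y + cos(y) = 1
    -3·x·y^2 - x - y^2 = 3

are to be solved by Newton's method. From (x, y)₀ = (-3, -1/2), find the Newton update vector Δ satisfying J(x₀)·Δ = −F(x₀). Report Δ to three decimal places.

(1.425, -0.062)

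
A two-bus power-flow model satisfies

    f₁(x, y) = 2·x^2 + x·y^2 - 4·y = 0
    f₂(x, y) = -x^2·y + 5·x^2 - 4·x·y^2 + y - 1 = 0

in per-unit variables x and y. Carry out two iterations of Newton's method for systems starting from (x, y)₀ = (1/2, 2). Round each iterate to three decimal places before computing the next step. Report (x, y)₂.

(0.306, -0.242)

At (1/2, 2): F = (-5.500, -6.250).
Jacobian J = [[4·x + y^2, 2·x·y - 4], [-2·x·y + 10·x - 4·y^2, -x^2 - 8·x·y + 1]].
At the point, J = [[6.000, -2.000], [-13.000, -7.250]] (det J = -69.500).
Solving J·Δ = −F gives Δ = (0.394, -1.568).
Then the next iterate is (x, y)₁ = (0.894, 0.432).
Round to (0.894, 0.432) and repeat: F = (0.03731, 2.41554), J = [[3.76262, -3.22758], [7.42109, -2.88890]].
Δ = (-0.588, -0.674), so (x, y)₂ = (0.306, -0.242).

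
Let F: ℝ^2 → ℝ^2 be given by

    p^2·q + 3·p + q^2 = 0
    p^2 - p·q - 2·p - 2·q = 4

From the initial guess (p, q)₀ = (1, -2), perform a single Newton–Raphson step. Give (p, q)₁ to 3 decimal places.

(2.333, -0.778)

At (1, -2): F = (5.000, 1.000).
Jacobian J = [[2·p·q + 3, p^2 + 2·q], [2·p - q - 2, -p - 2]].
At the point, J = [[-1.000, -3.000], [2.000, -3.000]] (det J = 9.000).
Solving J·Δ = −F gives Δ = (1.333, 1.222).
Then the next iterate is (p, q)₁ = (2.333, -0.778).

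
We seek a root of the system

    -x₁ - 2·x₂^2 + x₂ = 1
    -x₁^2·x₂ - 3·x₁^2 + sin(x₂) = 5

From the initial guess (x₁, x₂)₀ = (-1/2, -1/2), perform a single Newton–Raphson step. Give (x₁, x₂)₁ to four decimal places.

At (-1/2, -1/2): F = (-1.5000, -6.104426).
Jacobian J = [[-1, -4·x₂ + 1], [-2·x₁·x₂ - 6·x₁, -x₁^2 + cos(x₂)]].
At the point, J = [[-1.0000, 3.0000], [2.5000, 0.627583]] (det J = -8.127583).
Solving J·Δ = −F gives Δ = (2.1374, 1.2125).
Then the next iterate is (x₁, x₂)₁ = (1.6374, 0.7125).

(1.6374, 0.7125)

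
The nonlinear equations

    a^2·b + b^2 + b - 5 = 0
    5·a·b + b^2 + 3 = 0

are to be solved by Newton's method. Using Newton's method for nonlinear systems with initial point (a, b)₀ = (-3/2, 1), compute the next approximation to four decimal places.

(0.8077, 2.4615)

At (-3/2, 1): F = (-0.7500, -3.5000).
Jacobian J = [[2·a·b, a^2 + 2·b + 1], [5·b, 5·a + 2·b]].
At the point, J = [[-3.0000, 5.2500], [5.0000, -5.5000]] (det J = -9.7500).
Solving J·Δ = −F gives Δ = (2.3077, 1.4615).
Then the next iterate is (a, b)₁ = (0.8077, 2.4615).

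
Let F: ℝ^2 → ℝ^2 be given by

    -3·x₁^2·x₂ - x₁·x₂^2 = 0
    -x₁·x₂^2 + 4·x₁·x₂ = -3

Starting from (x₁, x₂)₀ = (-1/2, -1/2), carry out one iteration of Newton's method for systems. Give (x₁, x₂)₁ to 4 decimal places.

At (-1/2, -1/2): F = (0.5000, 4.1250).
Jacobian J = [[-6·x₁·x₂ - x₂^2, -3·x₁^2 - 2·x₁·x₂], [-x₂^2 + 4·x₂, -2·x₁·x₂ + 4·x₁]].
At the point, J = [[-1.7500, -1.2500], [-2.2500, -2.5000]] (det J = 1.5625).
Solving J·Δ = −F gives Δ = (-2.5000, 3.9000).
Then the next iterate is (x₁, x₂)₁ = (-3.0000, 3.4000).

(-3.0000, 3.4000)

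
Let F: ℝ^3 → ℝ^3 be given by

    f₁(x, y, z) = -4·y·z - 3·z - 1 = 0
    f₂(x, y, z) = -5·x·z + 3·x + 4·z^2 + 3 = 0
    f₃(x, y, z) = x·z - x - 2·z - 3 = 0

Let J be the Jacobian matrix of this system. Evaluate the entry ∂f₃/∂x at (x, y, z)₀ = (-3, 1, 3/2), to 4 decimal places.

∂f₃/∂x = z - 1.
At (-3, 1, 3/2) this is 0.5000.

0.5000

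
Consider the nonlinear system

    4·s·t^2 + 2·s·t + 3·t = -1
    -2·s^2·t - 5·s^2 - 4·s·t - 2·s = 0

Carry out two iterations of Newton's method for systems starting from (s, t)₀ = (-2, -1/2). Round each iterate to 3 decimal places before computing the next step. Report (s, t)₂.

(-0.530, -0.379)

At (-2, -1/2): F = (-0.500, -16.000).
Jacobian J = [[4·t^2 + 2·t, 8·s·t + 2·s + 3], [-4·s·t - 10·s - 4·t - 2, -2·s^2 - 4·s]].
At the point, J = [[0.000, 7.000], [16.000, 0.000]] (det J = -112.000).
Solving J·Δ = −F gives Δ = (1.000, 0.071).
Then the next iterate is (s, t)₁ = (-1.000, -0.429).
Round to (-1.000, -0.429) and repeat: F = (-0.16516, -3.858), J = [[-0.12184, 4.432], [8.000, 2.000]].
Δ = (0.470, 0.050), so (s, t)₂ = (-0.530, -0.379).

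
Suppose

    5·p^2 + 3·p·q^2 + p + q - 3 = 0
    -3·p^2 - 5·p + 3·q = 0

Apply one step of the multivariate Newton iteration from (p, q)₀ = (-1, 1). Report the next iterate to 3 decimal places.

(0.692, -1.231)

At (-1, 1): F = (-1.000, 5.000).
Jacobian J = [[10·p + 3·q^2 + 1, 6·p·q + 1], [-6·p - 5, 3]].
At the point, J = [[-6.000, -5.000], [1.000, 3.000]] (det J = -13.000).
Solving J·Δ = −F gives Δ = (1.692, -2.231).
Then the next iterate is (p, q)₁ = (0.692, -1.231).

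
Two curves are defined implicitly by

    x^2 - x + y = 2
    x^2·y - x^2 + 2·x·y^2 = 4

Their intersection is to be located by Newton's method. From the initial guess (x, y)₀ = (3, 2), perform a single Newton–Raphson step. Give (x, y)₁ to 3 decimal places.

At (3, 2): F = (6.000, 29.000).
Jacobian J = [[2·x - 1, 1], [2·x·y - 2·x + 2·y^2, x^2 + 4·x·y]].
At the point, J = [[5.000, 1.000], [14.000, 33.000]] (det J = 151.000).
Solving J·Δ = −F gives Δ = (-1.119, -0.404).
Then the next iterate is (x, y)₁ = (1.881, 1.596).

(1.881, 1.596)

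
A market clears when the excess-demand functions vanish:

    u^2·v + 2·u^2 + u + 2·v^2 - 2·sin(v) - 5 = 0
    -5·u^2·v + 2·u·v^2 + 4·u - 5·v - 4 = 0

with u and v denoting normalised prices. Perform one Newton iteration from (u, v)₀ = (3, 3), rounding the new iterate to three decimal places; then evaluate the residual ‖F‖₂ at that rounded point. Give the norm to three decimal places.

30.889

At (3, 3): F = (60.71776, -88.000).
Jacobian J = [[2·u·v + 4·u + 1, u^2 + 4·v - 2·cos(v)], [-10·u·v + 2·v^2 + 4, -5·u^2 + 4·u·v - 5]].
At the point, J = [[31.000, 22.97998], [-68.000, -14.000]] (det J = 1128.63898).
Solving J·Δ = −F gives Δ = (-1.039, -1.241).
Then the next iterate is (u, v)₁ = (1.961, 1.759).
Re-evaluating at (1.961, 1.759): F = (15.63979, -26.63737), so ‖F‖₂ = 30.889.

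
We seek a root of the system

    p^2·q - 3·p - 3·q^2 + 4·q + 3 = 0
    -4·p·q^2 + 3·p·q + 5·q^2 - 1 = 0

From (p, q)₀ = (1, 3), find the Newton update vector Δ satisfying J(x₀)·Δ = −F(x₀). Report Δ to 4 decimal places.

At (1, 3): F = (-12.0000, 17.0000).
Jacobian J = [[2·p·q - 3, p^2 - 6·q + 4], [-4·q^2 + 3·q, -8·p·q + 3·p + 10·q]].
At the point, J = [[3.0000, -13.0000], [-27.0000, 9.0000]] (det J = -324.0000).
Solving J·Δ = −F gives Δ = (0.3488, -0.8426).

(0.3488, -0.8426)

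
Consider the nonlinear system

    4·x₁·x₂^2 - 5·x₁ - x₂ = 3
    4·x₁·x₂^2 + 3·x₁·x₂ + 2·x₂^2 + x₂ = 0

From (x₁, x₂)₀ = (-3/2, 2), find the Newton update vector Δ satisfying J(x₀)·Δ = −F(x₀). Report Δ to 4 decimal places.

(0.4642, -0.6557)

At (-3/2, 2): F = (-21.5000, -23.0000).
Jacobian J = [[4·x₂^2 - 5, 8·x₁·x₂ - 1], [4·x₂^2 + 3·x₂, 8·x₁·x₂ + 3·x₁ + 4·x₂ + 1]].
At the point, J = [[11.0000, -25.0000], [22.0000, -19.5000]] (det J = 335.5000).
Solving J·Δ = −F gives Δ = (0.4642, -0.6557).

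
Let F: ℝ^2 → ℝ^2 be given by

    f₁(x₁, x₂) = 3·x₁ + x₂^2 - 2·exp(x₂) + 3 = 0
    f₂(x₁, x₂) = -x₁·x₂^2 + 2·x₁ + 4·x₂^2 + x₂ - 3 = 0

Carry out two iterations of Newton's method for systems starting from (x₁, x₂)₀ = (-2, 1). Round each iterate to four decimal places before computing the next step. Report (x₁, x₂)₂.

(0.1865, 0.7139)

At (-2, 1): F = (-7.436564, 0.0000).
Jacobian J = [[3, 2·x₂ - 2·exp(x₂)], [-x₂^2 + 2, -2·x₁·x₂ + 8·x₂ + 1]].
At the point, J = [[3.0000, -3.436564], [1.0000, 13.0000]] (det J = 42.436564).
Solving J·Δ = −F gives Δ = (2.2781, -0.1752).
Then the next iterate is (x₁, x₂)₁ = (0.2781, 0.8248).
Round to (0.2781, 0.8248) and repeat: F = (-0.048254, 0.912990), J = [[3.0000, -2.913249], [1.319705, 7.139646]].
Δ = (-0.0916, -0.1109), so (x₁, x₂)₂ = (0.1865, 0.7139).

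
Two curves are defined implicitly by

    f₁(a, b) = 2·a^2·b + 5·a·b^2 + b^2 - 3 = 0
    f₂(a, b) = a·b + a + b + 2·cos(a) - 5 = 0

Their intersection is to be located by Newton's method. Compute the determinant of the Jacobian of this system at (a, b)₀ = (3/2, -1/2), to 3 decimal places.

-10.355

J = [[4·a·b + 5·b^2, 2·a^2 + 10·a·b + 2·b], [b - 2·sin(a) + 1, a + 1]].
At the point, J = [[-1.750, -4.000], [-1.49499, 2.500]].
det J = -10.355.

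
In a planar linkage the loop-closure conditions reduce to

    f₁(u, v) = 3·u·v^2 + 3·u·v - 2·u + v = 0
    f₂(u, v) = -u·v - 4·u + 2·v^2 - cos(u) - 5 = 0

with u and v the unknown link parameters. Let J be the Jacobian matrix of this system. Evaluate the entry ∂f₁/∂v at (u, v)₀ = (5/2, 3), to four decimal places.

∂f₁/∂v = 6·u·v + 3·u + 1.
At (5/2, 3) this is 53.5000.

53.5000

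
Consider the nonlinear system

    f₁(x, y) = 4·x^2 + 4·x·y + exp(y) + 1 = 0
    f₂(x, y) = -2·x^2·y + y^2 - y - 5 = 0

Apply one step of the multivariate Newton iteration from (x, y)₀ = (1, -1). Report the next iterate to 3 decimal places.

At (1, -1): F = (1.36788, -1.000).
Jacobian J = [[8·x + 4·y, 4·x + exp(y)], [-4·x·y, -2·x^2 + 2·y - 1]].
At the point, J = [[4.000, 4.36788], [4.000, -5.000]] (det J = -37.47152).
Solving J·Δ = −F gives Δ = (-0.066, -0.253).
Then the next iterate is (x, y)₁ = (0.934, -1.253).

(0.934, -1.253)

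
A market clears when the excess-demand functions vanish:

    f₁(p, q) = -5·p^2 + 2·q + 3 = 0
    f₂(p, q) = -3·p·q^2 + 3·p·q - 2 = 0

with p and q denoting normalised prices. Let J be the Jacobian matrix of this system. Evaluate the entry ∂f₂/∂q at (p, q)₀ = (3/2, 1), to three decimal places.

-4.500

∂f₂/∂q = -6·p·q + 3·p.
At (3/2, 1) this is -4.500.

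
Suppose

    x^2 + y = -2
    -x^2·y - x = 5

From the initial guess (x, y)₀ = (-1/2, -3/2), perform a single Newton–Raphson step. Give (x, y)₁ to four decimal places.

At (-1/2, -3/2): F = (0.7500, -4.1250).
Jacobian J = [[2·x, 1], [-2·x·y - 1, -x^2]].
At the point, J = [[-1.0000, 1.0000], [-2.5000, -0.2500]] (det J = 2.7500).
Solving J·Δ = −F gives Δ = (-1.4318, -2.1818).
Then the next iterate is (x, y)₁ = (-1.9318, -3.6818).

(-1.9318, -3.6818)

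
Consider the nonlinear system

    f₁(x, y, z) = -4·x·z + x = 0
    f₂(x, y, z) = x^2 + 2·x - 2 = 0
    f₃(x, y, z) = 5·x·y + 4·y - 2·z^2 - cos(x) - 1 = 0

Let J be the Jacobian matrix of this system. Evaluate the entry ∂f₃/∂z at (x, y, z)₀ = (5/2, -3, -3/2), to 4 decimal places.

6.0000

∂f₃/∂z = -4·z.
At (5/2, -3, -3/2) this is 6.0000.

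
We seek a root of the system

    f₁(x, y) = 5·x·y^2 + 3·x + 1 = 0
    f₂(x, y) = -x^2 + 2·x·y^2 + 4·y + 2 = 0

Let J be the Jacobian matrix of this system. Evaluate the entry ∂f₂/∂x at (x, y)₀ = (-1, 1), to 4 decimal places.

4.0000

∂f₂/∂x = -2·x + 2·y^2.
At (-1, 1) this is 4.0000.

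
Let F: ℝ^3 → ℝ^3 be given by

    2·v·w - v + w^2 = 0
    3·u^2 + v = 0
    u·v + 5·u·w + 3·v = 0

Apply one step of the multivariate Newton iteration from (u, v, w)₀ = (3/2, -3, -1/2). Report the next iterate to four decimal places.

(0.7741, -0.2166, -0.4024)

At (3/2, -3, -1/2): F = (6.2500, 3.7500, -17.2500).
Jacobian J = [[0, 2·w - 1, 2·v + 2·w], [6·u, 1, 0], [v + 5·w, u + 3, 5·u]].
At the point, J = [[0.0000, -2.0000, -7.0000], [9.0000, 1.0000, 0.0000], [-5.5000, 4.5000, 7.5000]] (det J = -187.0000).
Solving J·Δ = −F gives Δ = (-0.7259, 2.7834, 0.0976).
Then the next iterate is (u, v, w)₁ = (0.7741, -0.2166, -0.4024).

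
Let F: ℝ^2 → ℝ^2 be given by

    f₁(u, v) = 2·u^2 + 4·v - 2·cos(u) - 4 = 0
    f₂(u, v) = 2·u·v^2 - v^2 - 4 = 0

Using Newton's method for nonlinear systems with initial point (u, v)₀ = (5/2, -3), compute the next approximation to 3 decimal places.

(2.258, -1.848)

At (5/2, -3): F = (-1.89771, 32.000).
Jacobian J = [[4·u + 2·sin(u), 4], [2·v^2, 4·u·v - 2·v]].
At the point, J = [[11.19694, 4.000], [18.000, -24.000]] (det J = -340.72666).
Solving J·Δ = −F gives Δ = (-0.242, 1.152).
Then the next iterate is (u, v)₁ = (2.258, -1.848).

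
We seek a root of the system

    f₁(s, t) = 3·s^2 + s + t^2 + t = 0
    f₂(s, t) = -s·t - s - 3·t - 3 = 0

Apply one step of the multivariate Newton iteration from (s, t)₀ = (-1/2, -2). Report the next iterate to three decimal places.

(-0.734, -1.094)

At (-1/2, -2): F = (2.250, 2.500).
Jacobian J = [[6·s + 1, 2·t + 1], [-t - 1, -s - 3]].
At the point, J = [[-2.000, -3.000], [1.000, -2.500]] (det J = 8.000).
Solving J·Δ = −F gives Δ = (-0.234, 0.906).
Then the next iterate is (s, t)₁ = (-0.734, -1.094).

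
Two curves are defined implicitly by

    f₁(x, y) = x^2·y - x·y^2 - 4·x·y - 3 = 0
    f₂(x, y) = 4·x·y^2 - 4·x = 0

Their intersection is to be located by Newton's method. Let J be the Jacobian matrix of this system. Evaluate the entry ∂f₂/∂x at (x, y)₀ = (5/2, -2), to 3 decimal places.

12.000

∂f₂/∂x = 4·y^2 - 4.
At (5/2, -2) this is 12.000.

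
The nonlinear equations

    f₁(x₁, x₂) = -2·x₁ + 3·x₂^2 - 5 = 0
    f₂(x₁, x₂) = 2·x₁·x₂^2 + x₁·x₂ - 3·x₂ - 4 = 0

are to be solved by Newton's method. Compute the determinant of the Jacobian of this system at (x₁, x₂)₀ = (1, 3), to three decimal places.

-398.000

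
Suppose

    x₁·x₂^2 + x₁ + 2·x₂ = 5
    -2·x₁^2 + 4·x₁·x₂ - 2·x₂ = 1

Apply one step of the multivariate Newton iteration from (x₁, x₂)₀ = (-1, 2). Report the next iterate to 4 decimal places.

(0.0000, 1.5000)

At (-1, 2): F = (-6.0000, -15.0000).
Jacobian J = [[x₂^2 + 1, 2·x₁·x₂ + 2], [-4·x₁ + 4·x₂, 4·x₁ - 2]].
At the point, J = [[5.0000, -2.0000], [12.0000, -6.0000]] (det J = -6.0000).
Solving J·Δ = −F gives Δ = (1.0000, -0.5000).
Then the next iterate is (x₁, x₂)₁ = (0.0000, 1.5000).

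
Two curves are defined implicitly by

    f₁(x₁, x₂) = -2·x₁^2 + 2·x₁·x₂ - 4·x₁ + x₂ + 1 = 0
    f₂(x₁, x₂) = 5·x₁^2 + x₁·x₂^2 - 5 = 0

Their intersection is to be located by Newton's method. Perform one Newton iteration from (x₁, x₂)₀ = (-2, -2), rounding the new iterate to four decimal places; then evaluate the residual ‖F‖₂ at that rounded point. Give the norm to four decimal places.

At (-2, -2): F = (7.0000, 7.0000).
Jacobian J = [[-4·x₁ + 2·x₂ - 4, 2·x₁ + 1], [10·x₁ + x₂^2, 2·x₁·x₂]].
At the point, J = [[0.0000, -3.0000], [-16.0000, 8.0000]] (det J = -48.0000).
Solving J·Δ = −F gives Δ = (1.6042, 2.3333).
Then the next iterate is (x₁, x₂)₁ = (-0.3958, 0.3333).
Re-evaluating at (-0.3958, 0.3333): F = (2.339344, -4.260681), so ‖F‖₂ = 4.8607.

4.8607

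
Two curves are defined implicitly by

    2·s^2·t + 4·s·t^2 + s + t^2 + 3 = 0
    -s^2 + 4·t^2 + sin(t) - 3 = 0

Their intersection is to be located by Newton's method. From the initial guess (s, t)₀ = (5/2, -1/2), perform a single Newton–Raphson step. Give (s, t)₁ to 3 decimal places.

(2.094, -2.645)

At (5/2, -1/2): F = (2.000, -8.72943).
Jacobian J = [[4·s·t + 4·t^2 + 1, 2·s^2 + 8·s·t + 2·t], [-2·s, 8·t + cos(t)]].
At the point, J = [[-3.000, 1.500], [-5.000, -3.12242]] (det J = 16.86725).
Solving J·Δ = −F gives Δ = (-0.406, -2.145).
Then the next iterate is (s, t)₁ = (2.094, -2.645).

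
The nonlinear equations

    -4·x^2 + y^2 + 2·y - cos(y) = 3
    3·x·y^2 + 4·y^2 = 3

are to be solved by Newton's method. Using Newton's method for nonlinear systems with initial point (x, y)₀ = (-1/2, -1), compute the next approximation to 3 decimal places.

(1.061, -0.163)

At (-1/2, -1): F = (-5.54030, -0.500).
Jacobian J = [[-8·x, 2·y + sin(y) + 2], [3·y^2, 6·x·y + 8·y]].
At the point, J = [[4.000, -0.84147], [3.000, -5.000]] (det J = -17.47559).
Solving J·Δ = −F gives Δ = (1.561, 0.837).
Then the next iterate is (x, y)₁ = (1.061, -0.163).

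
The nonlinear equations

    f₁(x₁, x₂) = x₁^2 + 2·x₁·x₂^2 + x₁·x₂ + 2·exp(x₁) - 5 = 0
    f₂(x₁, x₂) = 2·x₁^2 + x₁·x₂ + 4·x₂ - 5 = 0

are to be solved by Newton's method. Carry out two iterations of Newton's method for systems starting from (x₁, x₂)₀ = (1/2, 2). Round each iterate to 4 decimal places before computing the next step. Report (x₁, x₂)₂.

(0.4892, 1.0098)

At (1/2, 2): F = (3.547443, 4.5000).
Jacobian J = [[2·x₁ + 2·x₂^2 + x₂ + 2·exp(x₁), 4·x₁·x₂ + x₁], [4·x₁ + x₂, x₁ + 4]].
At the point, J = [[14.297443, 4.5000], [4.0000, 4.5000]] (det J = 46.338491).
Solving J·Δ = −F gives Δ = (0.0925, -1.0822).
Then the next iterate is (x₁, x₂)₁ = (0.5925, 0.9178).
Round to (0.5925, 0.9178) and repeat: F = (0.510054, -0.082891), J = [[7.404522, 2.767686], [3.2878, 4.5925]].
Δ = (-0.1033, 0.0920), so (x₁, x₂)₂ = (0.4892, 1.0098).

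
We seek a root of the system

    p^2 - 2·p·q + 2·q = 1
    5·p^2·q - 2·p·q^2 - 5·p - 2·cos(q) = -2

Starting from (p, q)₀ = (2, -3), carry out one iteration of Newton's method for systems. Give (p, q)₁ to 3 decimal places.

At (2, -3): F = (9.000, -102.02002).
Jacobian J = [[2·p - 2·q, -2·p + 2], [10·p·q - 2·q^2 - 5, 5·p^2 - 4·p·q + 2·sin(q)]].
At the point, J = [[10.000, -2.000], [-83.000, 43.71776]] (det J = 271.17760).
Solving J·Δ = −F gives Δ = (-0.699, 1.007).
Then the next iterate is (p, q)₁ = (1.301, -1.993).

(1.301, -1.993)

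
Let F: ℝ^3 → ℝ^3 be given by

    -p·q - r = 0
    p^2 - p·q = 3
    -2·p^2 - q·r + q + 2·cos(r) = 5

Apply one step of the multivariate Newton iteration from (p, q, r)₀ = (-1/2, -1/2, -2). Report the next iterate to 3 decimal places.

(-3.394, 2.606, -0.144)

At (-1/2, -1/2, -2): F = (1.750, -3.000, -7.83229).
Jacobian J = [[-q, -p, -1], [2·p - q, -p, 0], [-4·p, -r + 1, -q - 2·sin(r)]].
At the point, J = [[0.500, 0.500, -1.000], [-0.500, 0.500, 0.000], [2.000, 3.000, 2.31859]] (det J = 3.65930).
Solving J·Δ = −F gives Δ = (-2.894, 3.106, 1.856).
Then the next iterate is (p, q, r)₁ = (-3.394, 2.606, -0.144).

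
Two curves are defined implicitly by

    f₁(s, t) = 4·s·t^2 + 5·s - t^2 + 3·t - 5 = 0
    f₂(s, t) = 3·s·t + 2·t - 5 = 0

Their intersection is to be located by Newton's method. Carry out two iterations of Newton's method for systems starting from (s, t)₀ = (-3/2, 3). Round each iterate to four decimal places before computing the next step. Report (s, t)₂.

At (-3/2, 3): F = (-66.5000, -12.5000).
Jacobian J = [[4·t^2 + 5, 8·s·t - 2·t + 3], [3·t, 3·s + 2]].
At the point, J = [[41.0000, -39.0000], [9.0000, -2.5000]] (det J = 248.5000).
Solving J·Δ = −F gives Δ = (1.2928, -0.3461).
Then the next iterate is (s, t)₁ = (-0.2072, 2.6539).
Round to (-0.2072, 2.6539) and repeat: F = (-10.954877, -1.341864), J = [[33.172741, -6.706905], [7.9617, 1.3784]].
Δ = (0.2431, -0.4308), so (s, t)₂ = (0.0359, 2.2231).

(0.0359, 2.2231)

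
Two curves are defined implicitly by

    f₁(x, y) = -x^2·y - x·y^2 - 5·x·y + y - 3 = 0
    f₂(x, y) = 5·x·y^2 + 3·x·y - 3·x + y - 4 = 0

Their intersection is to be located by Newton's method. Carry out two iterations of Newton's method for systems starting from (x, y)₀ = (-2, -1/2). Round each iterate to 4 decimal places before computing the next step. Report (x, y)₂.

(-0.9113, 1.6747)

At (-2, -1/2): F = (-6.0000, 2.0000).
Jacobian J = [[-2·x·y - y^2 - 5·y, -x^2 - 2·x·y - 5·x + 1], [5·y^2 + 3·y - 3, 10·x·y + 3·x + 1]].
At the point, J = [[0.2500, 5.0000], [-3.2500, 5.0000]] (det J = 17.5000).
Solving J·Δ = −F gives Δ = (2.2857, 1.0857).
Then the next iterate is (x, y)₁ = (0.2857, 0.5857).
Round to (0.2857, 0.5857) and repeat: F = (-3.396788, -3.279357), J = [[-3.606213, -0.844793], [0.472322, 3.530445]].
Δ = (-1.1970, 1.0890), so (x, y)₂ = (-0.9113, 1.6747).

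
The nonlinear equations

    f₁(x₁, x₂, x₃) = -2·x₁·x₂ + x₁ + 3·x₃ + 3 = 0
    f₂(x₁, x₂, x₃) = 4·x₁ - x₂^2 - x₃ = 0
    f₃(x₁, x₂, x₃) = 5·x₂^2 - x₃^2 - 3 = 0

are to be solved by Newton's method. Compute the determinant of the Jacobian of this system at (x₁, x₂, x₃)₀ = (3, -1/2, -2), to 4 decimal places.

J = [[-2·x₂ + 1, -2·x₁, 3], [4, -2·x₂, -1], [0, 10·x₂, -2·x₃]].
At the point, J = [[2.0000, -6.0000, 3.0000], [4.0000, 1.0000, -1.0000], [0.0000, -5.0000, 4.0000]].
det J = 34.0000.

34.0000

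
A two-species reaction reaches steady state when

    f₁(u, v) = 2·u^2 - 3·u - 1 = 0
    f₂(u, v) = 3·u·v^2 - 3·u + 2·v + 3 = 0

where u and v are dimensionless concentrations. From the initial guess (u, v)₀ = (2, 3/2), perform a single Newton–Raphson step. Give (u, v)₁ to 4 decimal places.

(1.8000, 0.8625)

At (2, 3/2): F = (1.0000, 13.5000).
Jacobian J = [[4·u - 3, 0], [3·v^2 - 3, 6·u·v + 2]].
At the point, J = [[5.0000, 0.0000], [3.7500, 20.0000]] (det J = 100.0000).
Solving J·Δ = −F gives Δ = (-0.2000, -0.6375).
Then the next iterate is (u, v)₁ = (1.8000, 0.8625).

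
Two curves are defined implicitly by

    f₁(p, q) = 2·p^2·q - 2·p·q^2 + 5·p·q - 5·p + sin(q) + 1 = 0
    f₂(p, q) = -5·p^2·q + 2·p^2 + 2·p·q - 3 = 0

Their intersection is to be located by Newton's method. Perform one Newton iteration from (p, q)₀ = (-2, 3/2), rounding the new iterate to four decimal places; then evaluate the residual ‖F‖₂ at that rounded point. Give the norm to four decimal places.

At (-2, 3/2): F = (17.997495, -31.0000).
Jacobian J = [[4·p·q - 2·q^2 + 5·q - 5, 2·p^2 - 4·p·q + 5·p + cos(q)], [-10·p·q + 4·p + 2·q, -5·p^2 + 2·p]].
At the point, J = [[-14.0000, 10.070737], [25.0000, -24.0000]] (det J = 84.231570).
Solving J·Δ = −F gives Δ = (1.4216, 0.1892).
Then the next iterate is (p, q)₁ = (-0.5784, 1.6892).
Re-evaluating at (-0.5784, 1.6892): F = (4.430873, -7.110554), so ‖F‖₂ = 8.3781.

8.3781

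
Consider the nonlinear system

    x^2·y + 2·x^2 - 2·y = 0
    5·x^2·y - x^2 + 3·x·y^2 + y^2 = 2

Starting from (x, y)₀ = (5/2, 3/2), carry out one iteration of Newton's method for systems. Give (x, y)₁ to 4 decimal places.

At (5/2, 3/2): F = (18.8750, 57.7500).
Jacobian J = [[2·x·y + 4·x, x^2 - 2], [10·x·y - 2·x + 3·y^2, 5·x^2 + 6·x·y + 2·y]].
At the point, J = [[17.5000, 4.2500], [39.2500, 56.7500]] (det J = 826.3125).
Solving J·Δ = −F gives Δ = (-0.9993, -0.3265).
Then the next iterate is (x, y)₁ = (1.5007, 1.1735).

(1.5007, 1.1735)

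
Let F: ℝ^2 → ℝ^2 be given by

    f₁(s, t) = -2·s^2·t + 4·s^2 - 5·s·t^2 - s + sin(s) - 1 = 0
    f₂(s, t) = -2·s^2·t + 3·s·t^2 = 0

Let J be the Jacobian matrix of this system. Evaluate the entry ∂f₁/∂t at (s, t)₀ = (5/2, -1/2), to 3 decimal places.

0.000

∂f₁/∂t = -2·s^2 - 10·s·t.
At (5/2, -1/2) this is 0.000.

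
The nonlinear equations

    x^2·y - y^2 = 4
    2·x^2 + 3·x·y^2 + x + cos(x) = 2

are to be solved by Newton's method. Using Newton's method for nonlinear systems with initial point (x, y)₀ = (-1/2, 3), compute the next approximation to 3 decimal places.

At (-1/2, 3): F = (-12.250, -14.62242).
Jacobian J = [[2·x·y, x^2 - 2·y], [4·x + 3·y^2 - sin(x) + 1, 6·x·y]].
At the point, J = [[-3.000, -5.750], [26.47943, -9.000]] (det J = 179.25670).
Solving J·Δ = −F gives Δ = (-0.146, -2.054).
Then the next iterate is (x, y)₁ = (-0.646, 0.946).

(-0.646, 0.946)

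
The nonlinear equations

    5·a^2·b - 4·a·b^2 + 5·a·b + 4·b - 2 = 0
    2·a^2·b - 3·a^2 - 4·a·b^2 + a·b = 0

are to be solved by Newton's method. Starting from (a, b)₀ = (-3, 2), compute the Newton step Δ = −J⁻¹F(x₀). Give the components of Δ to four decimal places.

(1.1914, -0.4313)

At (-3, 2): F = (114.0000, 51.0000).
Jacobian J = [[10·a·b - 4·b^2 + 5·b, 5·a^2 - 8·a·b + 5·a + 4], [4·a·b - 6·a - 4·b^2 + b, 2·a^2 - 8·a·b + a]].
At the point, J = [[-66.0000, 82.0000], [-20.0000, 63.0000]] (det J = -2518.0000).
Solving J·Δ = −F gives Δ = (1.1914, -0.4313).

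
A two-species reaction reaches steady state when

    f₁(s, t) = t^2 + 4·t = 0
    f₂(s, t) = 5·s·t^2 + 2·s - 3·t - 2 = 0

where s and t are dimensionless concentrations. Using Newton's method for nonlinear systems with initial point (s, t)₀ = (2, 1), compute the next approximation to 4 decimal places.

(2.7381, 0.1667)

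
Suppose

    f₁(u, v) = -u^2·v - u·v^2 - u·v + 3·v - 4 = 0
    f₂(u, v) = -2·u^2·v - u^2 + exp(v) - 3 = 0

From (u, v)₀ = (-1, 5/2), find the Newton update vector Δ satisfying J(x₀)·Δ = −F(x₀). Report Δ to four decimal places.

At (-1, 5/2): F = (9.7500, 3.182494).
Jacobian J = [[-2·u·v - v^2 - v, -u^2 - 2·u·v - u + 3], [-4·u·v - 2·u, -2·u^2 + exp(v)]].
At the point, J = [[-3.7500, 8.0000], [12.0000, 10.182494]] (det J = -134.184352).
Solving J·Δ = −F gives Δ = (0.5501, -0.9609).

(0.5501, -0.9609)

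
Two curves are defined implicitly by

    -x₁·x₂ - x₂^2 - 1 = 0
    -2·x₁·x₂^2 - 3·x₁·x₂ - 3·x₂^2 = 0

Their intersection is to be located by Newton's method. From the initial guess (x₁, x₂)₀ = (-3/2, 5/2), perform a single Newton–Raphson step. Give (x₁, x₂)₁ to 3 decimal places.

(-1.209, 1.292)

At (-3/2, 5/2): F = (-3.500, 11.250).
Jacobian J = [[-x₂, -x₁ - 2·x₂], [-2·x₂^2 - 3·x₂, -4·x₁·x₂ - 3·x₁ - 6·x₂]].
At the point, J = [[-2.500, -3.500], [-20.000, 4.500]] (det J = -81.250).
Solving J·Δ = −F gives Δ = (0.291, -1.208).
Then the next iterate is (x₁, x₂)₁ = (-1.209, 1.292).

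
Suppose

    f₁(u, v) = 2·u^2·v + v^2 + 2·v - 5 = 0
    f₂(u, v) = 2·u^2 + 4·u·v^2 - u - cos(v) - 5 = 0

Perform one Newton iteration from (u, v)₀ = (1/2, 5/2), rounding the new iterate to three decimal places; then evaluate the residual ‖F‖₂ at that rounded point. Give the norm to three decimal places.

At (1/2, 5/2): F = (7.500, 8.30114).
Jacobian J = [[4·u·v, 2·u^2 + 2·v + 2], [4·u + 4·v^2 - 1, 8·u·v + sin(v)]].
At the point, J = [[5.000, 7.500], [26.000, 10.59847]] (det J = -142.00764).
Solving J·Δ = −F gives Δ = (0.121, -1.081).
Then the next iterate is (u, v)₁ = (0.621, 1.419).
Re-evaluating at (0.621, 1.419): F = (0.94601, 0.00075), so ‖F‖₂ = 0.946.

0.946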